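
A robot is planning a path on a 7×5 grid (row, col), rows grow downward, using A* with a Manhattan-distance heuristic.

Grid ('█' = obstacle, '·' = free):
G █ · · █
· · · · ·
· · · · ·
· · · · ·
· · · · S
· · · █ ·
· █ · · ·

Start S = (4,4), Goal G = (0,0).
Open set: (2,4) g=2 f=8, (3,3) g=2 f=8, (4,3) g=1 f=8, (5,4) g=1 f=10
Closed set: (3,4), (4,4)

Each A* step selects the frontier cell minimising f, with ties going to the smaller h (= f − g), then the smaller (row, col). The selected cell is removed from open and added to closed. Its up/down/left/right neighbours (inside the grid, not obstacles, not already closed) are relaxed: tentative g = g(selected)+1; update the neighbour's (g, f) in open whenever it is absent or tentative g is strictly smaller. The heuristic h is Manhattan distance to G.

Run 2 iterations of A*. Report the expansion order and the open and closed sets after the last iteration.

step 1: expand (2,4) (f=8, h=6) → closed; open now [(1,4) g=3 f=8, (2,3) g=3 f=8, (3,3) g=2 f=8, (4,3) g=1 f=8, (5,4) g=1 f=10]
step 2: expand (1,4) (f=8, h=5) → closed; open now [(1,3) g=4 f=8, (2,3) g=3 f=8, (3,3) g=2 f=8, (4,3) g=1 f=8, (5,4) g=1 f=10]

order=[(2,4) → (1,4)]; open=[(1,3) g=4 f=8, (2,3) g=3 f=8, (3,3) g=2 f=8, (4,3) g=1 f=8, (5,4) g=1 f=10]; closed=[(1,4), (2,4), (3,4), (4,4)]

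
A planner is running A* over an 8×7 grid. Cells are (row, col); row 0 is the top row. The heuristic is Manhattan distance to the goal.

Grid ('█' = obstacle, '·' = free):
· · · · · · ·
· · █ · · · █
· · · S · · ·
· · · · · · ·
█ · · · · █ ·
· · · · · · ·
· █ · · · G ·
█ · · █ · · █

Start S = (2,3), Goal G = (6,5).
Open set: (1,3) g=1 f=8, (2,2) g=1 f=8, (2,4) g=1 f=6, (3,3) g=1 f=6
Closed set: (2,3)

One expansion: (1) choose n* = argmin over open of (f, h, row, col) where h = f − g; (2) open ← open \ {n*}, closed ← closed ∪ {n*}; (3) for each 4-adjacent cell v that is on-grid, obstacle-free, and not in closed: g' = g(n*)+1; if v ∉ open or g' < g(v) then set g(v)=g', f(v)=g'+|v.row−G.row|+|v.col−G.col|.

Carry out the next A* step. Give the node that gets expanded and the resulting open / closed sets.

expanded=(2,4); open=[(1,3) g=1 f=8, (1,4) g=2 f=8, (2,2) g=1 f=8, (2,5) g=2 f=6, (3,3) g=1 f=6, (3,4) g=2 f=6]; closed=[(2,3), (2,4)]

step 1: expand (2,4) (f=6, h=5) → closed; open now [(1,3) g=1 f=8, (1,4) g=2 f=8, (2,2) g=1 f=8, (2,5) g=2 f=6, (3,3) g=1 f=6, (3,4) g=2 f=6]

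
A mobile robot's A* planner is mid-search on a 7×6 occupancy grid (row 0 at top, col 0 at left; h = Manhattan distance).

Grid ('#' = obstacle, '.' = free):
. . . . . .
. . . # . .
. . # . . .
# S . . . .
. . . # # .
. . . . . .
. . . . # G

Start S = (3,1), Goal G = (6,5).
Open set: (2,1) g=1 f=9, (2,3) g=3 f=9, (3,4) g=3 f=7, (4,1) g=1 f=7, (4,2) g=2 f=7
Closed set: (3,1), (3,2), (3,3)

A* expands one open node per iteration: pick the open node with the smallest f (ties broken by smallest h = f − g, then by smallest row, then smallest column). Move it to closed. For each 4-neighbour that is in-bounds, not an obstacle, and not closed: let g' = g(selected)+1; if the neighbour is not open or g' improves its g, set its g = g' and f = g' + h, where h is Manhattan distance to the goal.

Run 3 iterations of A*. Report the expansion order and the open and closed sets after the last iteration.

order=[(3,4) → (3,5) → (4,5)]; open=[(2,1) g=1 f=9, (2,3) g=3 f=9, (2,4) g=4 f=9, (2,5) g=5 f=9, (4,1) g=1 f=7, (4,2) g=2 f=7, (5,5) g=6 f=7]; closed=[(3,1), (3,2), (3,3), (3,4), (3,5), (4,5)]

step 1: expand (3,4) (f=7, h=4) → closed; open now [(2,1) g=1 f=9, (2,3) g=3 f=9, (2,4) g=4 f=9, (3,5) g=4 f=7, (4,1) g=1 f=7, (4,2) g=2 f=7]
step 2: expand (3,5) (f=7, h=3) → closed; open now [(2,1) g=1 f=9, (2,3) g=3 f=9, (2,4) g=4 f=9, (2,5) g=5 f=9, (4,1) g=1 f=7, (4,2) g=2 f=7, (4,5) g=5 f=7]
step 3: expand (4,5) (f=7, h=2) → closed; open now [(2,1) g=1 f=9, (2,3) g=3 f=9, (2,4) g=4 f=9, (2,5) g=5 f=9, (4,1) g=1 f=7, (4,2) g=2 f=7, (5,5) g=6 f=7]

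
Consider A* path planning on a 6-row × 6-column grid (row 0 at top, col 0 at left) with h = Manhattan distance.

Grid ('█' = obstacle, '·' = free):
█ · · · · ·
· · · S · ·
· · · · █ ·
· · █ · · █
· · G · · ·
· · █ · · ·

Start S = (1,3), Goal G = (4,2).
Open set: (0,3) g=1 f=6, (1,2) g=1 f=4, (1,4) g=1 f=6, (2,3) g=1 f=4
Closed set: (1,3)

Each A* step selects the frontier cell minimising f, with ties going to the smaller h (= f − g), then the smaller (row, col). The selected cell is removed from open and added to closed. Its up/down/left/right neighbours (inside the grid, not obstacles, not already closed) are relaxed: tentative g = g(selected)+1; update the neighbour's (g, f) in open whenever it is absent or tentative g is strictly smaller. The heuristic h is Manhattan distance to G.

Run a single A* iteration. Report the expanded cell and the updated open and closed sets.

expanded=(1,2); open=[(0,2) g=2 f=6, (0,3) g=1 f=6, (1,1) g=2 f=6, (1,4) g=1 f=6, (2,2) g=2 f=4, (2,3) g=1 f=4]; closed=[(1,2), (1,3)]

step 1: expand (1,2) (f=4, h=3) → closed; open now [(0,2) g=2 f=6, (0,3) g=1 f=6, (1,1) g=2 f=6, (1,4) g=1 f=6, (2,2) g=2 f=4, (2,3) g=1 f=4]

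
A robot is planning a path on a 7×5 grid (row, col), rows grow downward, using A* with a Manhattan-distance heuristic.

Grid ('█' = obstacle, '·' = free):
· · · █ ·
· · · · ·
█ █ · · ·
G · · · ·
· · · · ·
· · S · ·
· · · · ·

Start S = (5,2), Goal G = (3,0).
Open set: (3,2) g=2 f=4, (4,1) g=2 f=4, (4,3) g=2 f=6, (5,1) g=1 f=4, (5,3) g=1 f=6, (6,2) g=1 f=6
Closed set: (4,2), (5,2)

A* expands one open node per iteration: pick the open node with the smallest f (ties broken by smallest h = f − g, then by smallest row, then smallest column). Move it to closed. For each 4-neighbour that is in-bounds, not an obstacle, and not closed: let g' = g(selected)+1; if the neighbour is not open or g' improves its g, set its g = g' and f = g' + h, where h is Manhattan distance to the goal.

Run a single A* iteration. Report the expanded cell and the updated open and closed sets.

step 1: expand (3,2) (f=4, h=2) → closed; open now [(2,2) g=3 f=6, (3,1) g=3 f=4, (3,3) g=3 f=6, (4,1) g=2 f=4, (4,3) g=2 f=6, (5,1) g=1 f=4, (5,3) g=1 f=6, (6,2) g=1 f=6]

expanded=(3,2); open=[(2,2) g=3 f=6, (3,1) g=3 f=4, (3,3) g=3 f=6, (4,1) g=2 f=4, (4,3) g=2 f=6, (5,1) g=1 f=4, (5,3) g=1 f=6, (6,2) g=1 f=6]; closed=[(3,2), (4,2), (5,2)]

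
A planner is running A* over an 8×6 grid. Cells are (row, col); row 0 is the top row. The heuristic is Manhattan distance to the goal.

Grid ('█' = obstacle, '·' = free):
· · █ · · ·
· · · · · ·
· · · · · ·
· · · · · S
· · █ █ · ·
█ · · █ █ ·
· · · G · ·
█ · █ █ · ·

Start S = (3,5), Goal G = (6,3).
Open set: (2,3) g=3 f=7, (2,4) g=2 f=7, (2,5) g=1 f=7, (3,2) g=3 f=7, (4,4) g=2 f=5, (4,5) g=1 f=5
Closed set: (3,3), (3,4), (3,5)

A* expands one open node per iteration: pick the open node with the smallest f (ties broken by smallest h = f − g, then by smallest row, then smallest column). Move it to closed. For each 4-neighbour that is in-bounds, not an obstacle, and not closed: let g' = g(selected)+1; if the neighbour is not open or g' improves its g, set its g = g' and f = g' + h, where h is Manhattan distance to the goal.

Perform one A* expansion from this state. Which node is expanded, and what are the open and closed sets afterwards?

step 1: expand (4,4) (f=5, h=3) → closed; open now [(2,3) g=3 f=7, (2,4) g=2 f=7, (2,5) g=1 f=7, (3,2) g=3 f=7, (4,5) g=1 f=5]

expanded=(4,4); open=[(2,3) g=3 f=7, (2,4) g=2 f=7, (2,5) g=1 f=7, (3,2) g=3 f=7, (4,5) g=1 f=5]; closed=[(3,3), (3,4), (3,5), (4,4)]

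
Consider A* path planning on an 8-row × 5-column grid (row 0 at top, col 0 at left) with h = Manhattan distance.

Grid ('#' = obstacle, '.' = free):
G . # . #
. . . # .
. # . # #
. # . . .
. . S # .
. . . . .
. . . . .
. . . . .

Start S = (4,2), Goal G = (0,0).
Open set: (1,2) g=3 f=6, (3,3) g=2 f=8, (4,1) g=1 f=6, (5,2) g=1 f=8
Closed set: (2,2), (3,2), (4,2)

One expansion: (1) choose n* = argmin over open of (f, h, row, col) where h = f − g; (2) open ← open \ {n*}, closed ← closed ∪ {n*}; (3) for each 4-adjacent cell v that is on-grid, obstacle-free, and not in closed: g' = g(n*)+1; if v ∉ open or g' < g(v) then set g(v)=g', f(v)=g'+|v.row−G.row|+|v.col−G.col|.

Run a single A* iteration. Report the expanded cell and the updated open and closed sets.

step 1: expand (1,2) (f=6, h=3) → closed; open now [(1,1) g=4 f=6, (3,3) g=2 f=8, (4,1) g=1 f=6, (5,2) g=1 f=8]

expanded=(1,2); open=[(1,1) g=4 f=6, (3,3) g=2 f=8, (4,1) g=1 f=6, (5,2) g=1 f=8]; closed=[(1,2), (2,2), (3,2), (4,2)]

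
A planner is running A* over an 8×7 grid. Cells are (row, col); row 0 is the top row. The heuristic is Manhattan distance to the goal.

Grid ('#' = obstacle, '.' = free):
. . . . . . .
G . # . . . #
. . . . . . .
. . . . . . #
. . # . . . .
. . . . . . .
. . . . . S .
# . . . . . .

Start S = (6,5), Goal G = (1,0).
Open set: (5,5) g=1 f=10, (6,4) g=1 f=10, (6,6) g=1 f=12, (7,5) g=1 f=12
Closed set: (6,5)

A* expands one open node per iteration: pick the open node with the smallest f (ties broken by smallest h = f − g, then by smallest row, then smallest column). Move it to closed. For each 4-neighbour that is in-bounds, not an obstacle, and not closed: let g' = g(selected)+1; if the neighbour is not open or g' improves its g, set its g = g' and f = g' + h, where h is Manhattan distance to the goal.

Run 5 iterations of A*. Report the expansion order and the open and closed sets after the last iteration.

order=[(5,5) → (4,5) → (3,5) → (2,5) → (1,5)]; open=[(0,5) g=6 f=12, (1,4) g=6 f=10, (2,4) g=5 f=10, (2,6) g=5 f=12, (3,4) g=4 f=10, (4,4) g=3 f=10, (4,6) g=3 f=12, (5,4) g=2 f=10, (5,6) g=2 f=12, (6,4) g=1 f=10, (6,6) g=1 f=12, (7,5) g=1 f=12]; closed=[(1,5), (2,5), (3,5), (4,5), (5,5), (6,5)]

step 1: expand (5,5) (f=10, h=9) → closed; open now [(4,5) g=2 f=10, (5,4) g=2 f=10, (5,6) g=2 f=12, (6,4) g=1 f=10, (6,6) g=1 f=12, (7,5) g=1 f=12]
step 2: expand (4,5) (f=10, h=8) → closed; open now [(3,5) g=3 f=10, (4,4) g=3 f=10, (4,6) g=3 f=12, (5,4) g=2 f=10, (5,6) g=2 f=12, (6,4) g=1 f=10, (6,6) g=1 f=12, (7,5) g=1 f=12]
step 3: expand (3,5) (f=10, h=7) → closed; open now [(2,5) g=4 f=10, (3,4) g=4 f=10, (4,4) g=3 f=10, (4,6) g=3 f=12, (5,4) g=2 f=10, (5,6) g=2 f=12, (6,4) g=1 f=10, (6,6) g=1 f=12, (7,5) g=1 f=12]
step 4: expand (2,5) (f=10, h=6) → closed; open now [(1,5) g=5 f=10, (2,4) g=5 f=10, (2,6) g=5 f=12, (3,4) g=4 f=10, (4,4) g=3 f=10, (4,6) g=3 f=12, (5,4) g=2 f=10, (5,6) g=2 f=12, (6,4) g=1 f=10, (6,6) g=1 f=12, (7,5) g=1 f=12]
step 5: expand (1,5) (f=10, h=5) → closed; open now [(0,5) g=6 f=12, (1,4) g=6 f=10, (2,4) g=5 f=10, (2,6) g=5 f=12, (3,4) g=4 f=10, (4,4) g=3 f=10, (4,6) g=3 f=12, (5,4) g=2 f=10, (5,6) g=2 f=12, (6,4) g=1 f=10, (6,6) g=1 f=12, (7,5) g=1 f=12]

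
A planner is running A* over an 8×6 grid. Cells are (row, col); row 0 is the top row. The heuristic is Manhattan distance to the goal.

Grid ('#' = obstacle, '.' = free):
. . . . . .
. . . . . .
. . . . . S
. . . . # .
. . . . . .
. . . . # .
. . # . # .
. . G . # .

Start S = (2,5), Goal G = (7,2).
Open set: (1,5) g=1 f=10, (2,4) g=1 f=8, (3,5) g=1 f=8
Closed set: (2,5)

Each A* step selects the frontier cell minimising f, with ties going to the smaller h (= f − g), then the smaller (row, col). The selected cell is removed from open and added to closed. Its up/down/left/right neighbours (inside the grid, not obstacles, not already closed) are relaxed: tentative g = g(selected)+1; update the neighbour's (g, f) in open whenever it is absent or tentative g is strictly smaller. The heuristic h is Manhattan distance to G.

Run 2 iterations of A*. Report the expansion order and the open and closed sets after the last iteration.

step 1: expand (2,4) (f=8, h=7) → closed; open now [(1,4) g=2 f=10, (1,5) g=1 f=10, (2,3) g=2 f=8, (3,5) g=1 f=8]
step 2: expand (2,3) (f=8, h=6) → closed; open now [(1,3) g=3 f=10, (1,4) g=2 f=10, (1,5) g=1 f=10, (2,2) g=3 f=8, (3,3) g=3 f=8, (3,5) g=1 f=8]

order=[(2,4) → (2,3)]; open=[(1,3) g=3 f=10, (1,4) g=2 f=10, (1,5) g=1 f=10, (2,2) g=3 f=8, (3,3) g=3 f=8, (3,5) g=1 f=8]; closed=[(2,3), (2,4), (2,5)]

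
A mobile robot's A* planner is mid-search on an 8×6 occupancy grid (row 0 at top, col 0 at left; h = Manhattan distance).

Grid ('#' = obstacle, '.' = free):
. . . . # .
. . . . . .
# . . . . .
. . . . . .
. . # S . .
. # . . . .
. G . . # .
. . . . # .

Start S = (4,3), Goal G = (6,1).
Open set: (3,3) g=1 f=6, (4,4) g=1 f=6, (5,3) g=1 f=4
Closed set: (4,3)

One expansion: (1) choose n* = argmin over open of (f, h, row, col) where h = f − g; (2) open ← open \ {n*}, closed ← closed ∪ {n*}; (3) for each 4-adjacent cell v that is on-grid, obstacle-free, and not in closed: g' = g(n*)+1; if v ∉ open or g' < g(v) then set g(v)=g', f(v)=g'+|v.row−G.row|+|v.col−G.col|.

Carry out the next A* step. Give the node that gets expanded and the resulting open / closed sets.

step 1: expand (5,3) (f=4, h=3) → closed; open now [(3,3) g=1 f=6, (4,4) g=1 f=6, (5,2) g=2 f=4, (5,4) g=2 f=6, (6,3) g=2 f=4]

expanded=(5,3); open=[(3,3) g=1 f=6, (4,4) g=1 f=6, (5,2) g=2 f=4, (5,4) g=2 f=6, (6,3) g=2 f=4]; closed=[(4,3), (5,3)]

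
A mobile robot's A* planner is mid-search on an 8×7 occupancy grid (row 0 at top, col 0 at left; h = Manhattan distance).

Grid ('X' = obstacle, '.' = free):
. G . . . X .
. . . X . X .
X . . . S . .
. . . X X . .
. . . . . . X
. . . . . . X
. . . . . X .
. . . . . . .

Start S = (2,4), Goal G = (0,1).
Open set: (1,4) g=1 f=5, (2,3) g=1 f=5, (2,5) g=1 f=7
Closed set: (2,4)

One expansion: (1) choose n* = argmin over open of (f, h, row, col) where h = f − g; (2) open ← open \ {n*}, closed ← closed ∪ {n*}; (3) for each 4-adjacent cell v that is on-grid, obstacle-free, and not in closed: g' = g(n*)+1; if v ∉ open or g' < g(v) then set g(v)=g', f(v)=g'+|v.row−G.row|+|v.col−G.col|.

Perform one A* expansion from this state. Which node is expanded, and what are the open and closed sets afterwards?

step 1: expand (1,4) (f=5, h=4) → closed; open now [(0,4) g=2 f=5, (2,3) g=1 f=5, (2,5) g=1 f=7]

expanded=(1,4); open=[(0,4) g=2 f=5, (2,3) g=1 f=5, (2,5) g=1 f=7]; closed=[(1,4), (2,4)]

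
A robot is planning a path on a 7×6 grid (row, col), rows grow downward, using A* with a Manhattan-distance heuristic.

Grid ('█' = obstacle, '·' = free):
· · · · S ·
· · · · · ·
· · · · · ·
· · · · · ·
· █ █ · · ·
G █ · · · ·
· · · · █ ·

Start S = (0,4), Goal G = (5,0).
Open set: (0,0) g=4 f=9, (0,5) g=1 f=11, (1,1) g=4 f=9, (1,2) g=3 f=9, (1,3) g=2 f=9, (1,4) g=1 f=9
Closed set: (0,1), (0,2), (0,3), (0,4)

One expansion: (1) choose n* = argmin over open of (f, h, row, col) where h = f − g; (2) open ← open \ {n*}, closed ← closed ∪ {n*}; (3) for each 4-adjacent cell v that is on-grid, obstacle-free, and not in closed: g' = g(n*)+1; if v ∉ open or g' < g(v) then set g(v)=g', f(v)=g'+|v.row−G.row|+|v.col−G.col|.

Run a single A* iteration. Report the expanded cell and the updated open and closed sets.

step 1: expand (0,0) (f=9, h=5) → closed; open now [(0,5) g=1 f=11, (1,0) g=5 f=9, (1,1) g=4 f=9, (1,2) g=3 f=9, (1,3) g=2 f=9, (1,4) g=1 f=9]

expanded=(0,0); open=[(0,5) g=1 f=11, (1,0) g=5 f=9, (1,1) g=4 f=9, (1,2) g=3 f=9, (1,3) g=2 f=9, (1,4) g=1 f=9]; closed=[(0,0), (0,1), (0,2), (0,3), (0,4)]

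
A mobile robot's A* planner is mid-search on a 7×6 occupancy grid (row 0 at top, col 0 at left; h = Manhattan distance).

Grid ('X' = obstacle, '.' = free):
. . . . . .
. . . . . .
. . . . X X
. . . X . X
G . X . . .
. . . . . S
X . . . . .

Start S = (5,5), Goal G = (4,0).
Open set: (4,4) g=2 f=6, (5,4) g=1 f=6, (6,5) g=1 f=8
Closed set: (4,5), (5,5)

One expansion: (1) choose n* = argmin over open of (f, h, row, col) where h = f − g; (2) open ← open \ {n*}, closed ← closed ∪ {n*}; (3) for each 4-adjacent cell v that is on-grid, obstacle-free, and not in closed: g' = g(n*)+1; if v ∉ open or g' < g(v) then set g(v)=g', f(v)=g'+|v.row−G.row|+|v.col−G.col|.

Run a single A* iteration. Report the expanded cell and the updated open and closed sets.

step 1: expand (4,4) (f=6, h=4) → closed; open now [(3,4) g=3 f=8, (4,3) g=3 f=6, (5,4) g=1 f=6, (6,5) g=1 f=8]

expanded=(4,4); open=[(3,4) g=3 f=8, (4,3) g=3 f=6, (5,4) g=1 f=6, (6,5) g=1 f=8]; closed=[(4,4), (4,5), (5,5)]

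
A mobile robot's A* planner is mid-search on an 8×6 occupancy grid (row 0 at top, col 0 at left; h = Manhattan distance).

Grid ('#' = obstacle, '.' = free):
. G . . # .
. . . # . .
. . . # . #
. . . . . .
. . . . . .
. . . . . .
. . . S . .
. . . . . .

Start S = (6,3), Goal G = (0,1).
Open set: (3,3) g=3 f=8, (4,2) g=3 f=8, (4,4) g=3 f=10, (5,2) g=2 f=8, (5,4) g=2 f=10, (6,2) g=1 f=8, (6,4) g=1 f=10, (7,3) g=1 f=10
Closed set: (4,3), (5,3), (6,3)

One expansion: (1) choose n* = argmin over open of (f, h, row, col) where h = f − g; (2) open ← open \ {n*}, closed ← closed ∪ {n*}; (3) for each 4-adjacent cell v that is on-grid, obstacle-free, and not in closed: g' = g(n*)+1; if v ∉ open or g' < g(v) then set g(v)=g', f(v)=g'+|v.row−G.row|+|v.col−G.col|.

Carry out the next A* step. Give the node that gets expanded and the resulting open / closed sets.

expanded=(3,3); open=[(3,2) g=4 f=8, (3,4) g=4 f=10, (4,2) g=3 f=8, (4,4) g=3 f=10, (5,2) g=2 f=8, (5,4) g=2 f=10, (6,2) g=1 f=8, (6,4) g=1 f=10, (7,3) g=1 f=10]; closed=[(3,3), (4,3), (5,3), (6,3)]

step 1: expand (3,3) (f=8, h=5) → closed; open now [(3,2) g=4 f=8, (3,4) g=4 f=10, (4,2) g=3 f=8, (4,4) g=3 f=10, (5,2) g=2 f=8, (5,4) g=2 f=10, (6,2) g=1 f=8, (6,4) g=1 f=10, (7,3) g=1 f=10]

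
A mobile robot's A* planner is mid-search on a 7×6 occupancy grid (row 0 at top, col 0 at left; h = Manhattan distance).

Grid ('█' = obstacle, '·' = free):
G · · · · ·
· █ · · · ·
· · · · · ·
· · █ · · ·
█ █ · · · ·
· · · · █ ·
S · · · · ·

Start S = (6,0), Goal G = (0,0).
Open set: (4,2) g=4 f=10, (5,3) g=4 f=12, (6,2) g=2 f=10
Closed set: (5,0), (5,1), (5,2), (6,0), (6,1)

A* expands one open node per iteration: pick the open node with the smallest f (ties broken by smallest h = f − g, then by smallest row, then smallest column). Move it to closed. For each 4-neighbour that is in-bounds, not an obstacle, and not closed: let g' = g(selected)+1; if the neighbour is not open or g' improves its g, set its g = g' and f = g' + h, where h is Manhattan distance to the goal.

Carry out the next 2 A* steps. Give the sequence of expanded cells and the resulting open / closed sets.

order=[(4,2) → (6,2)]; open=[(4,3) g=5 f=12, (5,3) g=4 f=12, (6,3) g=3 f=12]; closed=[(4,2), (5,0), (5,1), (5,2), (6,0), (6,1), (6,2)]

step 1: expand (4,2) (f=10, h=6) → closed; open now [(4,3) g=5 f=12, (5,3) g=4 f=12, (6,2) g=2 f=10]
step 2: expand (6,2) (f=10, h=8) → closed; open now [(4,3) g=5 f=12, (5,3) g=4 f=12, (6,3) g=3 f=12]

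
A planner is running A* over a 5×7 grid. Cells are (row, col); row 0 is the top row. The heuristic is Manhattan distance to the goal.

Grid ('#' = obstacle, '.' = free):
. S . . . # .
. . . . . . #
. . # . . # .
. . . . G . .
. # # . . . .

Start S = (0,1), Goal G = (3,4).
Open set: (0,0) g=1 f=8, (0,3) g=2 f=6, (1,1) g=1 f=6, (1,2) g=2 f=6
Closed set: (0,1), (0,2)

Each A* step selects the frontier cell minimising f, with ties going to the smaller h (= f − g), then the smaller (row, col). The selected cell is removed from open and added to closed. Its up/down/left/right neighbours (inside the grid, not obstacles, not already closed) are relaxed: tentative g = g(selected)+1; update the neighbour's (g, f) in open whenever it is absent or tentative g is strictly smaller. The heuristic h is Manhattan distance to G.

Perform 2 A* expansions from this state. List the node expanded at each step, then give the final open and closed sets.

step 1: expand (0,3) (f=6, h=4) → closed; open now [(0,0) g=1 f=8, (0,4) g=3 f=6, (1,1) g=1 f=6, (1,2) g=2 f=6, (1,3) g=3 f=6]
step 2: expand (0,4) (f=6, h=3) → closed; open now [(0,0) g=1 f=8, (1,1) g=1 f=6, (1,2) g=2 f=6, (1,3) g=3 f=6, (1,4) g=4 f=6]

order=[(0,3) → (0,4)]; open=[(0,0) g=1 f=8, (1,1) g=1 f=6, (1,2) g=2 f=6, (1,3) g=3 f=6, (1,4) g=4 f=6]; closed=[(0,1), (0,2), (0,3), (0,4)]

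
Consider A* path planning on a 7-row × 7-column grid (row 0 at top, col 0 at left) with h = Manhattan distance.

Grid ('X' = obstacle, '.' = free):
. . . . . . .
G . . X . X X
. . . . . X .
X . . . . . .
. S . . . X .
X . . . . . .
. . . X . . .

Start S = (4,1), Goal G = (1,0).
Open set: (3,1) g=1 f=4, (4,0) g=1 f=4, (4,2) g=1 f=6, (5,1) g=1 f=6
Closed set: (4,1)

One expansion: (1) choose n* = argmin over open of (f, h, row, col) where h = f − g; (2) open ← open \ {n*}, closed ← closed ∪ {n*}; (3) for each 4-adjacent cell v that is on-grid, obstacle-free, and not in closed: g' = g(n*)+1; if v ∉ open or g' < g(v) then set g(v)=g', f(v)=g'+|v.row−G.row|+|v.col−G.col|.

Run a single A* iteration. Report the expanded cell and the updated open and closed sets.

expanded=(3,1); open=[(2,1) g=2 f=4, (3,2) g=2 f=6, (4,0) g=1 f=4, (4,2) g=1 f=6, (5,1) g=1 f=6]; closed=[(3,1), (4,1)]

step 1: expand (3,1) (f=4, h=3) → closed; open now [(2,1) g=2 f=4, (3,2) g=2 f=6, (4,0) g=1 f=4, (4,2) g=1 f=6, (5,1) g=1 f=6]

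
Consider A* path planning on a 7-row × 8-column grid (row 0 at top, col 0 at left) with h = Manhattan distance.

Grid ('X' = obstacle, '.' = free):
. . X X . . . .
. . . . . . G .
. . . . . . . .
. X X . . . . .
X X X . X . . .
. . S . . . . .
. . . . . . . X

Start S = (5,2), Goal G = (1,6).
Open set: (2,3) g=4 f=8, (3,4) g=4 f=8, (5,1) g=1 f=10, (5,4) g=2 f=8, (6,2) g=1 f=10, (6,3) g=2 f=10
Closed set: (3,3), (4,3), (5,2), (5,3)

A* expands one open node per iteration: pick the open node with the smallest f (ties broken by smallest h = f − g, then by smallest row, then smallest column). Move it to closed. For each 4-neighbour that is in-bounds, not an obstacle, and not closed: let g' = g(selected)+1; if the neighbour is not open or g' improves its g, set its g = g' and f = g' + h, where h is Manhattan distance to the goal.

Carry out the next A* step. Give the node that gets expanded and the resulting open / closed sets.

step 1: expand (2,3) (f=8, h=4) → closed; open now [(1,3) g=5 f=8, (2,2) g=5 f=10, (2,4) g=5 f=8, (3,4) g=4 f=8, (5,1) g=1 f=10, (5,4) g=2 f=8, (6,2) g=1 f=10, (6,3) g=2 f=10]

expanded=(2,3); open=[(1,3) g=5 f=8, (2,2) g=5 f=10, (2,4) g=5 f=8, (3,4) g=4 f=8, (5,1) g=1 f=10, (5,4) g=2 f=8, (6,2) g=1 f=10, (6,3) g=2 f=10]; closed=[(2,3), (3,3), (4,3), (5,2), (5,3)]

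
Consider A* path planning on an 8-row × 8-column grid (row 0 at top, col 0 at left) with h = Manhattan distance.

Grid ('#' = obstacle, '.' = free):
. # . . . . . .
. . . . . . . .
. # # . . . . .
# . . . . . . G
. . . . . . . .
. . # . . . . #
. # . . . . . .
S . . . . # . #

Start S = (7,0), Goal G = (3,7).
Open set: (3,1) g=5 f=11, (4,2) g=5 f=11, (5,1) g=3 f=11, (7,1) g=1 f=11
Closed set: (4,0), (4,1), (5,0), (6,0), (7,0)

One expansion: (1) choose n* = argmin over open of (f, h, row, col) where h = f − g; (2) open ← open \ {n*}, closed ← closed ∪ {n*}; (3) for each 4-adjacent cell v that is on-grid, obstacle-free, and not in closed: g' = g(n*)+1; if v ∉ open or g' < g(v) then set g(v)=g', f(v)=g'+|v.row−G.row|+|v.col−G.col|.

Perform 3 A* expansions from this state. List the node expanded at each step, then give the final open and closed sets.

step 1: expand (3,1) (f=11, h=6) → closed; open now [(3,2) g=6 f=11, (4,2) g=5 f=11, (5,1) g=3 f=11, (7,1) g=1 f=11]
step 2: expand (3,2) (f=11, h=5) → closed; open now [(3,3) g=7 f=11, (4,2) g=5 f=11, (5,1) g=3 f=11, (7,1) g=1 f=11]
step 3: expand (3,3) (f=11, h=4) → closed; open now [(2,3) g=8 f=13, (3,4) g=8 f=11, (4,2) g=5 f=11, (4,3) g=8 f=13, (5,1) g=3 f=11, (7,1) g=1 f=11]

order=[(3,1) → (3,2) → (3,3)]; open=[(2,3) g=8 f=13, (3,4) g=8 f=11, (4,2) g=5 f=11, (4,3) g=8 f=13, (5,1) g=3 f=11, (7,1) g=1 f=11]; closed=[(3,1), (3,2), (3,3), (4,0), (4,1), (5,0), (6,0), (7,0)]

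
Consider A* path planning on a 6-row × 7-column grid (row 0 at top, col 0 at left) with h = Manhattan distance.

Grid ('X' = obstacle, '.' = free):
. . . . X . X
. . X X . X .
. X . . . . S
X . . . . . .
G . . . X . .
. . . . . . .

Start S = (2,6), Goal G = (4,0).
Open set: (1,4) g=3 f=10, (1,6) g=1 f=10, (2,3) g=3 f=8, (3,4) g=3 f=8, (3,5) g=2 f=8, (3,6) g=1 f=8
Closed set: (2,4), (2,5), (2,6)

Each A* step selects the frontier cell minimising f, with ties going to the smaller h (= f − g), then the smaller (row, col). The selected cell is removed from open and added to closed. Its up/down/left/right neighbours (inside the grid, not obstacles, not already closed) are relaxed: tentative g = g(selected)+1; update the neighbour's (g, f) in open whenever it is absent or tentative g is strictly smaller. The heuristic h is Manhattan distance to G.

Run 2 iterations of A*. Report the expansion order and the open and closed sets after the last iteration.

order=[(2,3) → (2,2)]; open=[(1,4) g=3 f=10, (1,6) g=1 f=10, (3,2) g=5 f=8, (3,3) g=4 f=8, (3,4) g=3 f=8, (3,5) g=2 f=8, (3,6) g=1 f=8]; closed=[(2,2), (2,3), (2,4), (2,5), (2,6)]

step 1: expand (2,3) (f=8, h=5) → closed; open now [(1,4) g=3 f=10, (1,6) g=1 f=10, (2,2) g=4 f=8, (3,3) g=4 f=8, (3,4) g=3 f=8, (3,5) g=2 f=8, (3,6) g=1 f=8]
step 2: expand (2,2) (f=8, h=4) → closed; open now [(1,4) g=3 f=10, (1,6) g=1 f=10, (3,2) g=5 f=8, (3,3) g=4 f=8, (3,4) g=3 f=8, (3,5) g=2 f=8, (3,6) g=1 f=8]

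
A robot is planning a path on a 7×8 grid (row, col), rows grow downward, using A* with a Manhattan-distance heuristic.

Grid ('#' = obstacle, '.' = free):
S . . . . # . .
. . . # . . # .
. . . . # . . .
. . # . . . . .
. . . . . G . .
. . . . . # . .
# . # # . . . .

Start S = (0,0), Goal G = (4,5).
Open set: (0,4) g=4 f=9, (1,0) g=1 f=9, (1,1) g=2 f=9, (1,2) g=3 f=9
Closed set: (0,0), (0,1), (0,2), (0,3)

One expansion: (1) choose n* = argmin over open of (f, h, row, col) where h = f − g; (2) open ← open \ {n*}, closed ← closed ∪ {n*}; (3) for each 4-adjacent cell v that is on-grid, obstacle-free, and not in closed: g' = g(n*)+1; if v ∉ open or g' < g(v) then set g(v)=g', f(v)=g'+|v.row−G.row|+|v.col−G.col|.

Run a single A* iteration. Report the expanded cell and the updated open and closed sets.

expanded=(0,4); open=[(1,0) g=1 f=9, (1,1) g=2 f=9, (1,2) g=3 f=9, (1,4) g=5 f=9]; closed=[(0,0), (0,1), (0,2), (0,3), (0,4)]

step 1: expand (0,4) (f=9, h=5) → closed; open now [(1,0) g=1 f=9, (1,1) g=2 f=9, (1,2) g=3 f=9, (1,4) g=5 f=9]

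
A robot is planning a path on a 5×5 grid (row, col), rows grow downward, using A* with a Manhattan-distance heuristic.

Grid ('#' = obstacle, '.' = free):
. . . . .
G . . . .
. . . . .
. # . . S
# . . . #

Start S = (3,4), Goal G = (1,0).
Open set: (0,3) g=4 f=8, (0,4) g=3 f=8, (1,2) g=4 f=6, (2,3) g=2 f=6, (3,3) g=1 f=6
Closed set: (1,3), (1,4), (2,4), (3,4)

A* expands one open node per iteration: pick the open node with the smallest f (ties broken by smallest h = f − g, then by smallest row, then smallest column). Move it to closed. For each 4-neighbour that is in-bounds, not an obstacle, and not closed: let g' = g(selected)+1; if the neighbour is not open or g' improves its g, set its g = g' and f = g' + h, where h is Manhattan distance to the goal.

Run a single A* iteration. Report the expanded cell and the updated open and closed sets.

step 1: expand (1,2) (f=6, h=2) → closed; open now [(0,2) g=5 f=8, (0,3) g=4 f=8, (0,4) g=3 f=8, (1,1) g=5 f=6, (2,2) g=5 f=8, (2,3) g=2 f=6, (3,3) g=1 f=6]

expanded=(1,2); open=[(0,2) g=5 f=8, (0,3) g=4 f=8, (0,4) g=3 f=8, (1,1) g=5 f=6, (2,2) g=5 f=8, (2,3) g=2 f=6, (3,3) g=1 f=6]; closed=[(1,2), (1,3), (1,4), (2,4), (3,4)]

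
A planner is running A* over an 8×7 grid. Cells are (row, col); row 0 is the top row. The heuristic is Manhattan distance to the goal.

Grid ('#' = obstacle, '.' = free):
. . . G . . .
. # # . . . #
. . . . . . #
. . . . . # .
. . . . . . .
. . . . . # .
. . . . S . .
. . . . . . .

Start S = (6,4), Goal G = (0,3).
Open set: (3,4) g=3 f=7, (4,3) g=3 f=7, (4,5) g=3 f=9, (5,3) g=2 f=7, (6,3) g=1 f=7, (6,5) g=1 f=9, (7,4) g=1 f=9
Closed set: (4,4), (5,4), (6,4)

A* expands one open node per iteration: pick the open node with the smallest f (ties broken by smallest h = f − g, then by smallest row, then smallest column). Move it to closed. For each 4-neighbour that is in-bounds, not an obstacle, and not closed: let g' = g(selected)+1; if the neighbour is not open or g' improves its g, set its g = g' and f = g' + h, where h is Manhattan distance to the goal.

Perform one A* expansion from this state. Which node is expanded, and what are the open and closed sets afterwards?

step 1: expand (3,4) (f=7, h=4) → closed; open now [(2,4) g=4 f=7, (3,3) g=4 f=7, (4,3) g=3 f=7, (4,5) g=3 f=9, (5,3) g=2 f=7, (6,3) g=1 f=7, (6,5) g=1 f=9, (7,4) g=1 f=9]

expanded=(3,4); open=[(2,4) g=4 f=7, (3,3) g=4 f=7, (4,3) g=3 f=7, (4,5) g=3 f=9, (5,3) g=2 f=7, (6,3) g=1 f=7, (6,5) g=1 f=9, (7,4) g=1 f=9]; closed=[(3,4), (4,4), (5,4), (6,4)]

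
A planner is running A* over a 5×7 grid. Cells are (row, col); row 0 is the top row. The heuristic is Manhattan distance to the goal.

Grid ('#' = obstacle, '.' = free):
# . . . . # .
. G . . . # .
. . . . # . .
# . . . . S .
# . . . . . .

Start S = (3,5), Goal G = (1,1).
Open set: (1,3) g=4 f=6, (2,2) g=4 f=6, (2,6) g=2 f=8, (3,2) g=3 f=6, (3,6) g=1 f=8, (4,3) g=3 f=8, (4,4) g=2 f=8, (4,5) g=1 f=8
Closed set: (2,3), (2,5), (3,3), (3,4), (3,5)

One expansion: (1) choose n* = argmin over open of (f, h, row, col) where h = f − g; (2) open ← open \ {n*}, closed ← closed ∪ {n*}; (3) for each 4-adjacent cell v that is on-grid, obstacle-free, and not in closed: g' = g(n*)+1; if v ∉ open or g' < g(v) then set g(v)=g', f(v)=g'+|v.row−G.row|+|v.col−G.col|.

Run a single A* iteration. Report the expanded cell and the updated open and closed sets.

step 1: expand (1,3) (f=6, h=2) → closed; open now [(0,3) g=5 f=8, (1,2) g=5 f=6, (1,4) g=5 f=8, (2,2) g=4 f=6, (2,6) g=2 f=8, (3,2) g=3 f=6, (3,6) g=1 f=8, (4,3) g=3 f=8, (4,4) g=2 f=8, (4,5) g=1 f=8]

expanded=(1,3); open=[(0,3) g=5 f=8, (1,2) g=5 f=6, (1,4) g=5 f=8, (2,2) g=4 f=6, (2,6) g=2 f=8, (3,2) g=3 f=6, (3,6) g=1 f=8, (4,3) g=3 f=8, (4,4) g=2 f=8, (4,5) g=1 f=8]; closed=[(1,3), (2,3), (2,5), (3,3), (3,4), (3,5)]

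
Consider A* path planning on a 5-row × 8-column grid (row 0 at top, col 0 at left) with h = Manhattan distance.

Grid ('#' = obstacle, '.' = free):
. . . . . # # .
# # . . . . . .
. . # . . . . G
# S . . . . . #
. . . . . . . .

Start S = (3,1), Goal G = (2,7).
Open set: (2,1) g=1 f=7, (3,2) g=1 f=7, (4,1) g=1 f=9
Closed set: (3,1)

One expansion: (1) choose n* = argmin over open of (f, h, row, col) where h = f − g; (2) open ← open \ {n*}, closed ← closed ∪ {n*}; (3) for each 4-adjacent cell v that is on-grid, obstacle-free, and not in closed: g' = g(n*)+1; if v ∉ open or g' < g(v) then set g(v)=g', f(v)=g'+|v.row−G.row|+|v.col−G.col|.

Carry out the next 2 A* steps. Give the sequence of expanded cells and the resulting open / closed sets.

order=[(2,1) → (3,2)]; open=[(2,0) g=2 f=9, (3,3) g=2 f=7, (4,1) g=1 f=9, (4,2) g=2 f=9]; closed=[(2,1), (3,1), (3,2)]

step 1: expand (2,1) (f=7, h=6) → closed; open now [(2,0) g=2 f=9, (3,2) g=1 f=7, (4,1) g=1 f=9]
step 2: expand (3,2) (f=7, h=6) → closed; open now [(2,0) g=2 f=9, (3,3) g=2 f=7, (4,1) g=1 f=9, (4,2) g=2 f=9]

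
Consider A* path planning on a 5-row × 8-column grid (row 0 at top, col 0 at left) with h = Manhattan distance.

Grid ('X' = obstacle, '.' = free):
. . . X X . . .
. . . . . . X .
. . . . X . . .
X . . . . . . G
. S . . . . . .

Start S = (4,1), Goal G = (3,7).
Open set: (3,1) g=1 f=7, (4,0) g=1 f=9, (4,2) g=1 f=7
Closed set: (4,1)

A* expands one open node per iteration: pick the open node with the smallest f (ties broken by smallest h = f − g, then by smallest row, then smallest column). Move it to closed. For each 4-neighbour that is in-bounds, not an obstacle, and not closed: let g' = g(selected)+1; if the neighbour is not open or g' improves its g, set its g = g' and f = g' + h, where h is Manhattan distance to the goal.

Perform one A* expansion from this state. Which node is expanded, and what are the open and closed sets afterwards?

expanded=(3,1); open=[(2,1) g=2 f=9, (3,2) g=2 f=7, (4,0) g=1 f=9, (4,2) g=1 f=7]; closed=[(3,1), (4,1)]

step 1: expand (3,1) (f=7, h=6) → closed; open now [(2,1) g=2 f=9, (3,2) g=2 f=7, (4,0) g=1 f=9, (4,2) g=1 f=7]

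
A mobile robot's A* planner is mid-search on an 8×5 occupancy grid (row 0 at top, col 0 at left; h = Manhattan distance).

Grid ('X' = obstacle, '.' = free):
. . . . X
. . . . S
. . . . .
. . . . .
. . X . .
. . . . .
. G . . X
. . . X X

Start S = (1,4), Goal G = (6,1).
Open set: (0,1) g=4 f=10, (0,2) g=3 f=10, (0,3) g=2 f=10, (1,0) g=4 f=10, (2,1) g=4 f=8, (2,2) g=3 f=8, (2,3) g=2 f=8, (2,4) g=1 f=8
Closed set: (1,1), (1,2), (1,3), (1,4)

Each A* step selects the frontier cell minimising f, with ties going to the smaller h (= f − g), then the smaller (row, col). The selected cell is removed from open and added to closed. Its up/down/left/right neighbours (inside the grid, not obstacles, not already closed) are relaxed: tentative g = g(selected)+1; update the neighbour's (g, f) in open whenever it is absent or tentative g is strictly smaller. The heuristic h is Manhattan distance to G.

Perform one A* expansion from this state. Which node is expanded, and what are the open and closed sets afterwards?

step 1: expand (2,1) (f=8, h=4) → closed; open now [(0,1) g=4 f=10, (0,2) g=3 f=10, (0,3) g=2 f=10, (1,0) g=4 f=10, (2,0) g=5 f=10, (2,2) g=3 f=8, (2,3) g=2 f=8, (2,4) g=1 f=8, (3,1) g=5 f=8]

expanded=(2,1); open=[(0,1) g=4 f=10, (0,2) g=3 f=10, (0,3) g=2 f=10, (1,0) g=4 f=10, (2,0) g=5 f=10, (2,2) g=3 f=8, (2,3) g=2 f=8, (2,4) g=1 f=8, (3,1) g=5 f=8]; closed=[(1,1), (1,2), (1,3), (1,4), (2,1)]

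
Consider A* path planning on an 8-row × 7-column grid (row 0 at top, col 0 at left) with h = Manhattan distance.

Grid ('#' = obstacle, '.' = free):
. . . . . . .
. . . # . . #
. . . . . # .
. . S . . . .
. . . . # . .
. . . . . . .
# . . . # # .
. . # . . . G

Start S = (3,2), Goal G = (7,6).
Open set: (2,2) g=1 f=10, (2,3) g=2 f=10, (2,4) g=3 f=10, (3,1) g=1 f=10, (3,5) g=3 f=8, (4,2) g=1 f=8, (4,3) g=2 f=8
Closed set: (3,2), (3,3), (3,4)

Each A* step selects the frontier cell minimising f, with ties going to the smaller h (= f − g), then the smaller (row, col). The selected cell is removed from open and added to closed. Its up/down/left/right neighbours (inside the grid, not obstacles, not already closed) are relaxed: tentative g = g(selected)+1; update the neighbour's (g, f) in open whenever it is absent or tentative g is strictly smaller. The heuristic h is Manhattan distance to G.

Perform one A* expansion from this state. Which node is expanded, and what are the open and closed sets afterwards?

expanded=(3,5); open=[(2,2) g=1 f=10, (2,3) g=2 f=10, (2,4) g=3 f=10, (3,1) g=1 f=10, (3,6) g=4 f=8, (4,2) g=1 f=8, (4,3) g=2 f=8, (4,5) g=4 f=8]; closed=[(3,2), (3,3), (3,4), (3,5)]

step 1: expand (3,5) (f=8, h=5) → closed; open now [(2,2) g=1 f=10, (2,3) g=2 f=10, (2,4) g=3 f=10, (3,1) g=1 f=10, (3,6) g=4 f=8, (4,2) g=1 f=8, (4,3) g=2 f=8, (4,5) g=4 f=8]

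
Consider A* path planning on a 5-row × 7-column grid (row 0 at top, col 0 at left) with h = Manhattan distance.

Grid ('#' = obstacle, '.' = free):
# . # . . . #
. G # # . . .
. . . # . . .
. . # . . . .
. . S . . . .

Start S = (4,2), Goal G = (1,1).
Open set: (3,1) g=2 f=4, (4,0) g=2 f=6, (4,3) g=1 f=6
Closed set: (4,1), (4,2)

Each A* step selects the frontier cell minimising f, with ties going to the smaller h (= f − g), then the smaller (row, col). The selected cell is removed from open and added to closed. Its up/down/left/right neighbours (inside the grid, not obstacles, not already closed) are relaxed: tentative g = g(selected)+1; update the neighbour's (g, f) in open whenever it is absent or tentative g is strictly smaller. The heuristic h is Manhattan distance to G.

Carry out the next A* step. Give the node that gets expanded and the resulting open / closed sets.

expanded=(3,1); open=[(2,1) g=3 f=4, (3,0) g=3 f=6, (4,0) g=2 f=6, (4,3) g=1 f=6]; closed=[(3,1), (4,1), (4,2)]

step 1: expand (3,1) (f=4, h=2) → closed; open now [(2,1) g=3 f=4, (3,0) g=3 f=6, (4,0) g=2 f=6, (4,3) g=1 f=6]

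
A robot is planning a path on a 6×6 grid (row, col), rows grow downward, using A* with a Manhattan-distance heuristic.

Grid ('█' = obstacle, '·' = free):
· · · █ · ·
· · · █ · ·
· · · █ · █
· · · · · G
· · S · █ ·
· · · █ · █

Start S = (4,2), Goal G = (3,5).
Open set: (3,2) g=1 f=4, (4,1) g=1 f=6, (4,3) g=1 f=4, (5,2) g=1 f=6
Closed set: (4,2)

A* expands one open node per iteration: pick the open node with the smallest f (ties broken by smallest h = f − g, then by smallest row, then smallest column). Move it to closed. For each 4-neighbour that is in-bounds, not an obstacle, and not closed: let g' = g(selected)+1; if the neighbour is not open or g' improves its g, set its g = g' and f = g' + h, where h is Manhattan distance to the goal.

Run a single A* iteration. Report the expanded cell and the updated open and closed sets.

expanded=(3,2); open=[(2,2) g=2 f=6, (3,1) g=2 f=6, (3,3) g=2 f=4, (4,1) g=1 f=6, (4,3) g=1 f=4, (5,2) g=1 f=6]; closed=[(3,2), (4,2)]

step 1: expand (3,2) (f=4, h=3) → closed; open now [(2,2) g=2 f=6, (3,1) g=2 f=6, (3,3) g=2 f=4, (4,1) g=1 f=6, (4,3) g=1 f=4, (5,2) g=1 f=6]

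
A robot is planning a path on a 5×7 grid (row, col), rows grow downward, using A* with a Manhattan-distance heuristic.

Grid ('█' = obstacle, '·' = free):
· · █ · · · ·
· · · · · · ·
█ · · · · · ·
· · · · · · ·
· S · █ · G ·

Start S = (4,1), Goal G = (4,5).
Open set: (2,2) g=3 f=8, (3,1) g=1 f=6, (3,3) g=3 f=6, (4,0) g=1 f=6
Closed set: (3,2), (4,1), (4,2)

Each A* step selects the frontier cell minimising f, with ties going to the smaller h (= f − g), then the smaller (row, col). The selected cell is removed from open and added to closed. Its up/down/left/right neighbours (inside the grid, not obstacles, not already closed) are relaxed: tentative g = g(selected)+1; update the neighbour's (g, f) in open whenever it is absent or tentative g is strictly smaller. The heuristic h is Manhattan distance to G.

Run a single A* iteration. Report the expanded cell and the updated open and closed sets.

step 1: expand (3,3) (f=6, h=3) → closed; open now [(2,2) g=3 f=8, (2,3) g=4 f=8, (3,1) g=1 f=6, (3,4) g=4 f=6, (4,0) g=1 f=6]

expanded=(3,3); open=[(2,2) g=3 f=8, (2,3) g=4 f=8, (3,1) g=1 f=6, (3,4) g=4 f=6, (4,0) g=1 f=6]; closed=[(3,2), (3,3), (4,1), (4,2)]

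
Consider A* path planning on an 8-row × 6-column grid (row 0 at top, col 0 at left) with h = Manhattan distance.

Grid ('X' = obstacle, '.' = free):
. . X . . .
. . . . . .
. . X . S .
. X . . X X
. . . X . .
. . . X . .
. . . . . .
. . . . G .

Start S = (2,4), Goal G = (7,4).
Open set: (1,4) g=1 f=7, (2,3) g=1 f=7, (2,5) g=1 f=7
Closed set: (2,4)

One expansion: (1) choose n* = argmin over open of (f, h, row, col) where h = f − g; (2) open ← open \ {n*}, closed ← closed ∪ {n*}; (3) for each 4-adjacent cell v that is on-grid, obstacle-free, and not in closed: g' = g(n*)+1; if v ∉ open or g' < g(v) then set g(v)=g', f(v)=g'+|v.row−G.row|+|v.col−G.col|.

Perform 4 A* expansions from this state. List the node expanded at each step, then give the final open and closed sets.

order=[(1,4) → (2,3) → (3,3) → (2,5)]; open=[(0,4) g=2 f=9, (1,3) g=2 f=9, (1,5) g=2 f=9, (3,2) g=3 f=9]; closed=[(1,4), (2,3), (2,4), (2,5), (3,3)]

step 1: expand (1,4) (f=7, h=6) → closed; open now [(0,4) g=2 f=9, (1,3) g=2 f=9, (1,5) g=2 f=9, (2,3) g=1 f=7, (2,5) g=1 f=7]
step 2: expand (2,3) (f=7, h=6) → closed; open now [(0,4) g=2 f=9, (1,3) g=2 f=9, (1,5) g=2 f=9, (2,5) g=1 f=7, (3,3) g=2 f=7]
step 3: expand (3,3) (f=7, h=5) → closed; open now [(0,4) g=2 f=9, (1,3) g=2 f=9, (1,5) g=2 f=9, (2,5) g=1 f=7, (3,2) g=3 f=9]
step 4: expand (2,5) (f=7, h=6) → closed; open now [(0,4) g=2 f=9, (1,3) g=2 f=9, (1,5) g=2 f=9, (3,2) g=3 f=9]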